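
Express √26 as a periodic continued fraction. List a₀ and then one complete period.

[5; 10]

a₀ = ⌊√26⌋ = 5.
With m₀=0, d₀=1 and mₖ₊₁ = dₖaₖ − mₖ, dₖ₊₁ = (n − mₖ₊₁²)/dₖ, aₖ₊₁ = ⌊(a₀+mₖ₊₁)/dₖ₊₁⌋:
  k=1: m=5, d=1, a=10
d=1 and a=2a₀=10 at k=1, so the next step gives (m, d) = (5, 1) again — its k=1 value — and the period has length 1.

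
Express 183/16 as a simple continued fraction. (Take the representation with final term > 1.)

[11; 2, 3, 2]

183 = 11·16 + 7
16 = 2·7 + 2
7 = 3·2 + 1
2 = 2·1 + 0  (stop)
So 183/16 = [11; 2, 3, 2].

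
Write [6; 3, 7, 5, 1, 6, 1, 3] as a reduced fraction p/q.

25887/4097

Fold from the inside: start with 3/1.
  1 + 1/3 = 4/3
  6 + 3/4 = 27/4
  1 + 4/27 = 31/27
  5 + 27/31 = 182/31
  7 + 31/182 = 1305/182
  3 + 182/1305 = 4097/1305
  6 + 1305/4097 = 25887/4097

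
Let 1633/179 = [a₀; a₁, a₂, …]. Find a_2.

1633 = 9·179 + 22   →  a_0 = 9
179 = 8·22 + 3   →  a_1 = 8
22 = 7·3 + 1   →  a_2 = 7

7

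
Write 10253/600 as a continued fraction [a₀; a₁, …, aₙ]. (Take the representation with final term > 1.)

10253 = 17·600 + 53
600 = 11·53 + 17
53 = 3·17 + 2
17 = 8·2 + 1
2 = 2·1 + 0  (stop)
So 10253/600 = [17; 11, 3, 8, 2].

[17; 11, 3, 8, 2]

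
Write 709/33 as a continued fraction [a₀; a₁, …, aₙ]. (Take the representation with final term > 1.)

[21; 2, 16]

709 = 21×33 + 16
33 = 2×16 + 1
16 = 16×1 + 0  (stop)
So 709/33 = [21; 2, 16].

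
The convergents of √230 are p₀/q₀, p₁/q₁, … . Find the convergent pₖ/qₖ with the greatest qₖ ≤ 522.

2745/181

√230 = [15; 6, 30, …] (period length 2).
Convergents:
  p_0/q_0 = 15/1
  p_1/q_1 = 91/6
  p_2/q_2 = 2745/181
  p_3/q_3 = 16561/1092
q_2 = 181 ≤ 522 < 1092 = q_3, so the answer is 2745/181.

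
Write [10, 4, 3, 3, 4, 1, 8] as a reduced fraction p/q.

20557/2009

Fold from the inside: start with 8/1.
  1 + 1/8 = 9/8
  4 + 8/9 = 44/9
  3 + 9/44 = 141/44
  3 + 44/141 = 467/141
  4 + 141/467 = 2009/467
  10 + 467/2009 = 20557/2009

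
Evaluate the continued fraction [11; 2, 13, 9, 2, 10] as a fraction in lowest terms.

62173/5415

Using pₖ = aₖpₖ₋₁ + pₖ₋₂ and qₖ = aₖqₖ₋₁ + qₖ₋₂:
  k=0: a=11, p=11, q=1
  k=1: a=2, p=23, q=2
  k=2: a=13, p=310, q=27
  k=3: a=9, p=2813, q=245
  k=4: a=2, p=5936, q=517
  k=5: a=10, p=62173, q=5415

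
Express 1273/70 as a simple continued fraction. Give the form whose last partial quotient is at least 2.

1273 = 18·70 + 13
70 = 5·13 + 5
13 = 2·5 + 3
5 = 1·3 + 2
3 = 1·2 + 1
2 = 2·1 + 0  (stop)
So 1273/70 = [18; 5, 2, 1, 1, 2].

[18; 5, 2, 1, 1, 2]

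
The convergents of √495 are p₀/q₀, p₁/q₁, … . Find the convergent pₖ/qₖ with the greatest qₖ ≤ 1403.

√495 = [22; 4, 44, …] (period length 2).
Convergents:
  p_0/q_0 = 22/1
  p_1/q_1 = 89/4
  p_2/q_2 = 3938/177
  p_3/q_3 = 15841/712
  p_4/q_4 = 700942/31505
q_3 = 712 ≤ 1403 < 31505 = q_4, so the answer is 15841/712.

15841/712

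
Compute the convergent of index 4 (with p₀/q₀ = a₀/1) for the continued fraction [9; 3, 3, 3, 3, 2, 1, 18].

1014/109

Using pₖ = aₖpₖ₋₁ + pₖ₋₂, qₖ = aₖqₖ₋₁ + qₖ₋₂ (with p₋₁=1, p₋₂=0, q₋₁=0, q₋₂=1):
  k=0: a=9, p=9, q=1
  k=1: a=3, p=28, q=3
  k=2: a=3, p=93, q=10
  k=3: a=3, p=307, q=33
  k=4: a=3, p=1014, q=109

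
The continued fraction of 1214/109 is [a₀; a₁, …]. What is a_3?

1

1214 = 11·109 + 15   →  a_0 = 11
109 = 7·15 + 4   →  a_1 = 7
15 = 3·4 + 3   →  a_2 = 3
4 = 1·3 + 1   →  a_3 = 1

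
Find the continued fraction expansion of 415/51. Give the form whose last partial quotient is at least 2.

415 = 8·51 + 7
51 = 7·7 + 2
7 = 3·2 + 1
2 = 2·1 + 0  (stop)
So 415/51 = [8; 7, 3, 2].

[8; 7, 3, 2]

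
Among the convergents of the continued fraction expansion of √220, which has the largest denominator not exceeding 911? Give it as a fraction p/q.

√220 = [14; 1, 4, 1, 28, …] (period length 4).
Convergents:
  p_0/q_0 = 14/1
  p_1/q_1 = 15/1
  p_2/q_2 = 74/5
  p_3/q_3 = 89/6
  p_4/q_4 = 2566/173
  p_5/q_5 = 2655/179
  p_6/q_6 = 13186/889
  p_7/q_7 = 15841/1068
q_6 = 889 ≤ 911 < 1068 = q_7, so the answer is 13186/889.

13186/889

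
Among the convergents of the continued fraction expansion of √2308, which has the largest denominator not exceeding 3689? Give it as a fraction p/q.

110736/2305

√2308 = [48; 24, 96, …] (period length 2).
Convergents:
  p_0/q_0 = 48/1
  p_1/q_1 = 1153/24
  p_2/q_2 = 110736/2305
  p_3/q_3 = 2658817/55344
q_2 = 2305 ≤ 3689 < 55344 = q_3, so the answer is 110736/2305.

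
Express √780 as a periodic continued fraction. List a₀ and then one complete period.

a₀ = ⌊√780⌋ = 27.
With m₀=0, d₀=1 and mₖ₊₁ = dₖaₖ − mₖ, dₖ₊₁ = (n − mₖ₊₁²)/dₖ, aₖ₊₁ = ⌊(a₀+mₖ₊₁)/dₖ₊₁⌋:
  k=1: m=27, d=51, a=1
  k=2: m=24, d=4, a=12
  k=3: m=24, d=51, a=1
  k=4: m=27, d=1, a=54
d=1 and a=2a₀=54 at k=4, so the next step gives (m, d) = (27, 51) again — its k=1 value — and the period has length 4.

[27; 1, 12, 1, 54]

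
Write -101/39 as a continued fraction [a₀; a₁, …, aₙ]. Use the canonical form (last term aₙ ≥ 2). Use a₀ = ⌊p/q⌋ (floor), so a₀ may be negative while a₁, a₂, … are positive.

[-3; 2, 2, 3, 2]

-101 = -3·39 + 16
39 = 2·16 + 7
16 = 2·7 + 2
7 = 3·2 + 1
2 = 2·1 + 0  (stop)
So -101/39 = [-3; 2, 2, 3, 2].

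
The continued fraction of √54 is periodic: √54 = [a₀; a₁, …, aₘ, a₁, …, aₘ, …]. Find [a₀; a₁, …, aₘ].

[7; 2, 1, 6, 1, 2, 14]

a₀ = ⌊√54⌋ = 7.
With m₀=0, d₀=1 and mₖ₊₁ = dₖaₖ − mₖ, dₖ₊₁ = (n − mₖ₊₁²)/dₖ, aₖ₊₁ = ⌊(a₀+mₖ₊₁)/dₖ₊₁⌋:
  k=1: m=7, d=5, a=2
  k=2: m=3, d=9, a=1
  k=3: m=6, d=2, a=6
  k=4: m=6, d=9, a=1
  k=5: m=3, d=5, a=2
  k=6: m=7, d=1, a=14
d=1 and a=2a₀=14 at k=6, so the next step gives (m, d) = (7, 5) again — its k=1 value — and the period has length 6.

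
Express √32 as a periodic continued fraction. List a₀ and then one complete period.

[5; 1, 1, 1, 10]

a₀ = ⌊√32⌋ = 5.
With m₀=0, d₀=1 and mₖ₊₁ = dₖaₖ − mₖ, dₖ₊₁ = (n − mₖ₊₁²)/dₖ, aₖ₊₁ = ⌊(a₀+mₖ₊₁)/dₖ₊₁⌋:
  k=1: m=5, d=7, a=1
  k=2: m=2, d=4, a=1
  k=3: m=2, d=7, a=1
  k=4: m=5, d=1, a=10
d=1 and a=2a₀=10 at k=4, so the next step gives (m, d) = (5, 7) again — its k=1 value — and the period has length 4.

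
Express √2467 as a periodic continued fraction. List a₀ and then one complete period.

a₀ = ⌊√2467⌋ = 49.
With m₀=0, d₀=1 and mₖ₊₁ = dₖaₖ − mₖ, dₖ₊₁ = (n − mₖ₊₁²)/dₖ, aₖ₊₁ = ⌊(a₀+mₖ₊₁)/dₖ₊₁⌋:
  k=1: m=49, d=66, a=1
  k=2: m=17, d=33, a=2
  k=3: m=49, d=2, a=49
  k=4: m=49, d=33, a=2
  k=5: m=17, d=66, a=1
  k=6: m=49, d=1, a=98
d=1 and a=2a₀=98 at k=6, so the next step gives (m, d) = (49, 66) again — its k=1 value — and the period has length 6.

[49; 1, 2, 49, 2, 1, 98]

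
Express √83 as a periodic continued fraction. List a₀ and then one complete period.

a₀ = ⌊√83⌋ = 9.
With m₀=0, d₀=1 and mₖ₊₁ = dₖaₖ − mₖ, dₖ₊₁ = (n − mₖ₊₁²)/dₖ, aₖ₊₁ = ⌊(a₀+mₖ₊₁)/dₖ₊₁⌋:
  k=1: m=9, d=2, a=9
  k=2: m=9, d=1, a=18
d=1 and a=2a₀=18 at k=2, so the next step gives (m, d) = (9, 2) again — its k=1 value — and the period has length 2.

[9; 9, 18]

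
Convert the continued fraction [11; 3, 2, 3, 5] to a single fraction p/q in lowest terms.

Fold from the inside: start with 5/1.
  3 + 1/5 = 16/5
  2 + 5/16 = 37/16
  3 + 16/37 = 127/37
  11 + 37/127 = 1434/127

1434/127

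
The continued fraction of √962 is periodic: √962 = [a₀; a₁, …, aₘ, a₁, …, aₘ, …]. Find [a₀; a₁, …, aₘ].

[31; 62]

a₀ = ⌊√962⌋ = 31.
With m₀=0, d₀=1 and mₖ₊₁ = dₖaₖ − mₖ, dₖ₊₁ = (n − mₖ₊₁²)/dₖ, aₖ₊₁ = ⌊(a₀+mₖ₊₁)/dₖ₊₁⌋:
  k=1: m=31, d=1, a=62
d=1 and a=2a₀=62 at k=1, so the next step gives (m, d) = (31, 1) again — its k=1 value — and the period has length 1.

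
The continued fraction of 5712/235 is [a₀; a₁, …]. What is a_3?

1

5712 = 24·235 + 72   →  a_0 = 24
235 = 3·72 + 19   →  a_1 = 3
72 = 3·19 + 15   →  a_2 = 3
19 = 1·15 + 4   →  a_3 = 1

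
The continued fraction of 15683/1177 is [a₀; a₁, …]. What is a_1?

15683 = 13·1177 + 382   →  a_0 = 13
1177 = 3·382 + 31   →  a_1 = 3

3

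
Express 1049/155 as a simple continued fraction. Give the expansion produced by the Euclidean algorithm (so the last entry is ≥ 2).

1049 = 6·155 + 119
155 = 1·119 + 36
119 = 3·36 + 11
36 = 3·11 + 3
11 = 3·3 + 2
3 = 1·2 + 1
2 = 2·1 + 0  (stop)
So 1049/155 = [6; 1, 3, 3, 3, 1, 2].

[6; 1, 3, 3, 3, 1, 2]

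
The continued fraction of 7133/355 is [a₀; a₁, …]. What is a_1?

7133 = 20·355 + 33   →  a_0 = 20
355 = 10·33 + 25   →  a_1 = 10

10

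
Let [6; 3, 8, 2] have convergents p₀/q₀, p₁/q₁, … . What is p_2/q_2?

158/25

Using pₖ = aₖpₖ₋₁ + pₖ₋₂, qₖ = aₖqₖ₋₁ + qₖ₋₂ (with p₋₁=1, p₋₂=0, q₋₁=0, q₋₂=1):
  k=0: a=6, p=6, q=1
  k=1: a=3, p=19, q=3
  k=2: a=8, p=158, q=25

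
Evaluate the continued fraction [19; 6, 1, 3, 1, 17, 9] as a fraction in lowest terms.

104907/5479

Using pₖ = aₖpₖ₋₁ + pₖ₋₂ and qₖ = aₖqₖ₋₁ + qₖ₋₂:
  k=0: a=19, p=19, q=1
  k=1: a=6, p=115, q=6
  k=2: a=1, p=134, q=7
  k=3: a=3, p=517, q=27
  k=4: a=1, p=651, q=34
  k=5: a=17, p=11584, q=605
  k=6: a=9, p=104907, q=5479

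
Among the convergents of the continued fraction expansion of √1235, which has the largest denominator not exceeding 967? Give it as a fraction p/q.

√1235 = [35; 7, 70, …] (period length 2).
Convergents:
  p_0/q_0 = 35/1
  p_1/q_1 = 246/7
  p_2/q_2 = 17255/491
  p_3/q_3 = 121031/3444
q_2 = 491 ≤ 967 < 3444 = q_3, so the answer is 17255/491.

17255/491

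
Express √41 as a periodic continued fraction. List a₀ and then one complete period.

a₀ = ⌊√41⌋ = 6.
With m₀=0, d₀=1 and mₖ₊₁ = dₖaₖ − mₖ, dₖ₊₁ = (n − mₖ₊₁²)/dₖ, aₖ₊₁ = ⌊(a₀+mₖ₊₁)/dₖ₊₁⌋:
  k=1: m=6, d=5, a=2
  k=2: m=4, d=5, a=2
  k=3: m=6, d=1, a=12
d=1 and a=2a₀=12 at k=3, so the next step gives (m, d) = (6, 5) again — its k=1 value — and the period has length 3.

[6; 2, 2, 12]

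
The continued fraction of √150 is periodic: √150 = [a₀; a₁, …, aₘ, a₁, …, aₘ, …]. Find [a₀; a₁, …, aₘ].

[12; 4, 24]

a₀ = ⌊√150⌋ = 12.
With m₀=0, d₀=1 and mₖ₊₁ = dₖaₖ − mₖ, dₖ₊₁ = (n − mₖ₊₁²)/dₖ, aₖ₊₁ = ⌊(a₀+mₖ₊₁)/dₖ₊₁⌋:
  k=1: m=12, d=6, a=4
  k=2: m=12, d=1, a=24
d=1 and a=2a₀=24 at k=2, so the next step gives (m, d) = (12, 6) again — its k=1 value — and the period has length 2.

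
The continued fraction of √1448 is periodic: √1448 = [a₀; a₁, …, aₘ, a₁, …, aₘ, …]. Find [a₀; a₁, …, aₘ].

[38; 19, 76]

a₀ = ⌊√1448⌋ = 38.
With m₀=0, d₀=1 and mₖ₊₁ = dₖaₖ − mₖ, dₖ₊₁ = (n − mₖ₊₁²)/dₖ, aₖ₊₁ = ⌊(a₀+mₖ₊₁)/dₖ₊₁⌋:
  k=1: m=38, d=4, a=19
  k=2: m=38, d=1, a=76
d=1 and a=2a₀=76 at k=2, so the next step gives (m, d) = (38, 4) again — its k=1 value — and the period has length 2.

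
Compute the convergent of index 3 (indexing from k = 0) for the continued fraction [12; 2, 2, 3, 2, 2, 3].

Using pₖ = aₖpₖ₋₁ + pₖ₋₂, qₖ = aₖqₖ₋₁ + qₖ₋₂ (with p₋₁=1, p₋₂=0, q₋₁=0, q₋₂=1):
  k=0: a=12, p=12, q=1
  k=1: a=2, p=25, q=2
  k=2: a=2, p=62, q=5
  k=3: a=3, p=211, q=17

211/17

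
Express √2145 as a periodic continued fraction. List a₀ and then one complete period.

a₀ = ⌊√2145⌋ = 46.

[46; 3, 5, 2, 5, 3, 92]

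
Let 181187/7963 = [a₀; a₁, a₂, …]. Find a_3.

17

181187 = 22·7963 + 6001   →  a_0 = 22
7963 = 1·6001 + 1962   →  a_1 = 1
6001 = 3·1962 + 115   →  a_2 = 3
1962 = 17·115 + 7   →  a_3 = 17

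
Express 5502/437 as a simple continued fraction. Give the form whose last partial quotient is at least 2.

[12; 1, 1, 2, 3, 1, 3, 5]

5502 = 12*437 + 258
437 = 1*258 + 179
258 = 1*179 + 79
179 = 2*79 + 21
79 = 3*21 + 16
21 = 1*16 + 5
16 = 3*5 + 1
5 = 5*1 + 0  (stop)
So 5502/437 = [12; 1, 1, 2, 3, 1, 3, 5].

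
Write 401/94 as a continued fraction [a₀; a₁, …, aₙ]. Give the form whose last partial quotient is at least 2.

[4; 3, 1, 3, 6]

401 = 4×94 + 25
94 = 3×25 + 19
25 = 1×19 + 6
19 = 3×6 + 1
6 = 6×1 + 0  (stop)
So 401/94 = [4; 3, 1, 3, 6].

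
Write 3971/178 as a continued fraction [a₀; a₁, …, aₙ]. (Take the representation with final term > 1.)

[22; 3, 4, 4, 3]

3971 = 22×178 + 55
178 = 3×55 + 13
55 = 4×13 + 3
13 = 4×3 + 1
3 = 3×1 + 0  (stop)
So 3971/178 = [22; 3, 4, 4, 3].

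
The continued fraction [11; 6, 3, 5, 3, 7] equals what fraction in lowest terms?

26278/2355

Fold from the inside: start with 7/1.
  3 + 1/7 = 22/7
  5 + 7/22 = 117/22
  3 + 22/117 = 373/117
  6 + 117/373 = 2355/373
  11 + 373/2355 = 26278/2355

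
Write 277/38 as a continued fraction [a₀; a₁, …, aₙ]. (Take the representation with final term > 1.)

[7; 3, 2, 5]

277 = 7*38 + 11
38 = 3*11 + 5
11 = 2*5 + 1
5 = 5*1 + 0  (stop)
So 277/38 = [7; 3, 2, 5].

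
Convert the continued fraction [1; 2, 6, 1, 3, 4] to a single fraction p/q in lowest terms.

Using pₖ = aₖpₖ₋₁ + pₖ₋₂ and qₖ = aₖqₖ₋₁ + qₖ₋₂:
  k=0: a=1, p=1, q=1
  k=1: a=2, p=3, q=2
  k=2: a=6, p=19, q=13
  k=3: a=1, p=22, q=15
  k=4: a=3, p=85, q=58
  k=5: a=4, p=362, q=247

362/247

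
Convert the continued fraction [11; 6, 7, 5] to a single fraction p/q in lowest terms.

Using pₖ = aₖpₖ₋₁ + pₖ₋₂ and qₖ = aₖqₖ₋₁ + qₖ₋₂:
  k=0: a=11, p=11, q=1
  k=1: a=6, p=67, q=6
  k=2: a=7, p=480, q=43
  k=3: a=5, p=2467, q=221

2467/221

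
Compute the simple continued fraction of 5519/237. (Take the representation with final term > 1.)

5519 = 23*237 + 68
237 = 3*68 + 33
68 = 2*33 + 2
33 = 16*2 + 1
2 = 2*1 + 0  (stop)
So 5519/237 = [23; 3, 2, 16, 2].

[23; 3, 2, 16, 2]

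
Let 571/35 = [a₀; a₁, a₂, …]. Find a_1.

3

571 = 16·35 + 11   →  a_0 = 16
35 = 3·11 + 2   →  a_1 = 3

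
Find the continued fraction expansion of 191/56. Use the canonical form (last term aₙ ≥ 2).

191 = 3×56 + 23
56 = 2×23 + 10
23 = 2×10 + 3
10 = 3×3 + 1
3 = 3×1 + 0  (stop)
So 191/56 = [3; 2, 2, 3, 3].

[3; 2, 2, 3, 3]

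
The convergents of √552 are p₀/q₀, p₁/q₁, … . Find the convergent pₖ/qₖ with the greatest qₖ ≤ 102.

2185/93

√552 = [23; 2, 46, …] (period length 2).
Convergents:
  p_0/q_0 = 23/1
  p_1/q_1 = 47/2
  p_2/q_2 = 2185/93
  p_3/q_3 = 4417/188
q_2 = 93 ≤ 102 < 188 = q_3, so the answer is 2185/93.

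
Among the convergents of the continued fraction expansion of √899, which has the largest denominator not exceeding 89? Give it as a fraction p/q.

√899 = [29; 1, 58, …] (period length 2).
Convergents:
  p_0/q_0 = 29/1
  p_1/q_1 = 30/1
  p_2/q_2 = 1769/59
  p_3/q_3 = 1799/60
  p_4/q_4 = 106111/3539
q_3 = 60 ≤ 89 < 3539 = q_4, so the answer is 1799/60.

1799/60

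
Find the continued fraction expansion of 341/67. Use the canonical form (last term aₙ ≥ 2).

341 = 5×67 + 6
67 = 11×6 + 1
6 = 6×1 + 0  (stop)
So 341/67 = [5; 11, 6].

[5; 11, 6]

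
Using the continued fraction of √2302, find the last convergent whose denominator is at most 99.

√2302 = [47; 1, 46, 1, 94, …] (period length 4).
Convergents:
  p_0/q_0 = 47/1
  p_1/q_1 = 48/1
  p_2/q_2 = 2255/47
  p_3/q_3 = 2303/48
  p_4/q_4 = 218737/4559
q_3 = 48 ≤ 99 < 4559 = q_4, so the answer is 2303/48.

2303/48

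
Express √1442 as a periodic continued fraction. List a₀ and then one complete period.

[37; 1, 36, 1, 74]

a₀ = ⌊√1442⌋ = 37.
With m₀=0, d₀=1 and mₖ₊₁ = dₖaₖ − mₖ, dₖ₊₁ = (n − mₖ₊₁²)/dₖ, aₖ₊₁ = ⌊(a₀+mₖ₊₁)/dₖ₊₁⌋:
  k=1: m=37, d=73, a=1
  k=2: m=36, d=2, a=36
  k=3: m=36, d=73, a=1
  k=4: m=37, d=1, a=74
d=1 and a=2a₀=74 at k=4, so the next step gives (m, d) = (37, 73) again — its k=1 value — and the period has length 4.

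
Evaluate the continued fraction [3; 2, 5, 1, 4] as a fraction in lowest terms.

Fold from the inside: start with 4/1.
  1 + 1/4 = 5/4
  5 + 4/5 = 29/5
  2 + 5/29 = 63/29
  3 + 29/63 = 218/63

218/63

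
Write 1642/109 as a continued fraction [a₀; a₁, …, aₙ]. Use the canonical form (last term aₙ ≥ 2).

1642 = 15·109 + 7
109 = 15·7 + 4
7 = 1·4 + 3
4 = 1·3 + 1
3 = 3·1 + 0  (stop)
So 1642/109 = [15; 15, 1, 1, 3].

[15; 15, 1, 1, 3]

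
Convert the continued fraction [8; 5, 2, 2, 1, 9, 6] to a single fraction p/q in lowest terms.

18431/2252

Fold from the inside: start with 6/1.
  9 + 1/6 = 55/6
  1 + 6/55 = 61/55
  2 + 55/61 = 177/61
  2 + 61/177 = 415/177
  5 + 177/415 = 2252/415
  8 + 415/2252 = 18431/2252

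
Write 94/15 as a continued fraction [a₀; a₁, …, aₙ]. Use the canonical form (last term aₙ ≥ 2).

94 = 6*15 + 4
15 = 3*4 + 3
4 = 1*3 + 1
3 = 3*1 + 0  (stop)
So 94/15 = [6; 3, 1, 3].

[6; 3, 1, 3]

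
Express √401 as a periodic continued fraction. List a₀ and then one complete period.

[20; 40]

a₀ = ⌊√401⌋ = 20.
With m₀=0, d₀=1 and mₖ₊₁ = dₖaₖ − mₖ, dₖ₊₁ = (n − mₖ₊₁²)/dₖ, aₖ₊₁ = ⌊(a₀+mₖ₊₁)/dₖ₊₁⌋:
  k=1: m=20, d=1, a=40
d=1 and a=2a₀=40 at k=1, so the next step gives (m, d) = (20, 1) again — its k=1 value — and the period has length 1.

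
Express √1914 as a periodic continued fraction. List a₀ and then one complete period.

a₀ = ⌊√1914⌋ = 43.

[43; 1, 2, 1, 86]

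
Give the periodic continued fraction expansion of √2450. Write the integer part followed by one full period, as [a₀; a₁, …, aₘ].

a₀ = ⌊√2450⌋ = 49.
With m₀=0, d₀=1 and mₖ₊₁ = dₖaₖ − mₖ, dₖ₊₁ = (n − mₖ₊₁²)/dₖ, aₖ₊₁ = ⌊(a₀+mₖ₊₁)/dₖ₊₁⌋:
  k=1: m=49, d=49, a=2
  k=2: m=49, d=1, a=98
d=1 and a=2a₀=98 at k=2, so the next step gives (m, d) = (49, 49) again — its k=1 value — and the period has length 2.

[49; 2, 98]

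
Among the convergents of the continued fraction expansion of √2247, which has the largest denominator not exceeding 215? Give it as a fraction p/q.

7537/159

√2247 = [47; 2, 2, 15, 2, 2, 94, …] (period length 6).
Convergents:
  p_0/q_0 = 47/1
  p_1/q_1 = 95/2
  p_2/q_2 = 237/5
  p_3/q_3 = 3650/77
  p_4/q_4 = 7537/159
  p_5/q_5 = 18724/395
q_4 = 159 ≤ 215 < 395 = q_5, so the answer is 7537/159.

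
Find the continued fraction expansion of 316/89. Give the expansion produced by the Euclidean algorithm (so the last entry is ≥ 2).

316 = 3*89 + 49
89 = 1*49 + 40
49 = 1*40 + 9
40 = 4*9 + 4
9 = 2*4 + 1
4 = 4*1 + 0  (stop)
So 316/89 = [3; 1, 1, 4, 2, 4].

[3; 1, 1, 4, 2, 4]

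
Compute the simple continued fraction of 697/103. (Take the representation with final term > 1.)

697 = 6*103 + 79
103 = 1*79 + 24
79 = 3*24 + 7
24 = 3*7 + 3
7 = 2*3 + 1
3 = 3*1 + 0  (stop)
So 697/103 = [6; 1, 3, 3, 2, 3].

[6; 1, 3, 3, 2, 3]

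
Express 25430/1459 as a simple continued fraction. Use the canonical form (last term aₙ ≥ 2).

[17; 2, 3, 17, 12]

25430 = 17×1459 + 627
1459 = 2×627 + 205
627 = 3×205 + 12
205 = 17×12 + 1
12 = 12×1 + 0  (stop)
So 25430/1459 = [17; 2, 3, 17, 12].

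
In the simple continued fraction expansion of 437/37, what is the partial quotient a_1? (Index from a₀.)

1

437 = 11·37 + 30   →  a_0 = 11
37 = 1·30 + 7   →  a_1 = 1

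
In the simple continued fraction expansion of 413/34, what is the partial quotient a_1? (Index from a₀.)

6

413 = 12·34 + 5   →  a_0 = 12
34 = 6·5 + 4   →  a_1 = 6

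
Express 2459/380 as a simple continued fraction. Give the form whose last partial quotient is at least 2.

[6; 2, 8, 7, 3]

2459 = 6*380 + 179
380 = 2*179 + 22
179 = 8*22 + 3
22 = 7*3 + 1
3 = 3*1 + 0  (stop)
So 2459/380 = [6; 2, 8, 7, 3].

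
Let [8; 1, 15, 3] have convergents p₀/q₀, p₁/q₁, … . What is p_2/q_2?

143/16

Using pₖ = aₖpₖ₋₁ + pₖ₋₂, qₖ = aₖqₖ₋₁ + qₖ₋₂ (with p₋₁=1, p₋₂=0, q₋₁=0, q₋₂=1):
  k=0: a=8, p=8, q=1
  k=1: a=1, p=9, q=1
  k=2: a=15, p=143, q=16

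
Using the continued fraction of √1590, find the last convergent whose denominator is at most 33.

319/8

√1590 = [39; 1, 6, 1, 78, …] (period length 4).
Convergents:
  p_0/q_0 = 39/1
  p_1/q_1 = 40/1
  p_2/q_2 = 279/7
  p_3/q_3 = 319/8
  p_4/q_4 = 25161/631
q_3 = 8 ≤ 33 < 631 = q_4, so the answer is 319/8.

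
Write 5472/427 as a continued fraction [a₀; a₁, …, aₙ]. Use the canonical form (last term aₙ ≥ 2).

5472 = 12*427 + 348
427 = 1*348 + 79
348 = 4*79 + 32
79 = 2*32 + 15
32 = 2*15 + 2
15 = 7*2 + 1
2 = 2*1 + 0  (stop)
So 5472/427 = [12; 1, 4, 2, 2, 7, 2].

[12; 1, 4, 2, 2, 7, 2]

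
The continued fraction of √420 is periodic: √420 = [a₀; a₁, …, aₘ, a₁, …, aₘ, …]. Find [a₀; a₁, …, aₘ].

a₀ = ⌊√420⌋ = 20.
With m₀=0, d₀=1 and mₖ₊₁ = dₖaₖ − mₖ, dₖ₊₁ = (n − mₖ₊₁²)/dₖ, aₖ₊₁ = ⌊(a₀+mₖ₊₁)/dₖ₊₁⌋:
  k=1: m=20, d=20, a=2
  k=2: m=20, d=1, a=40
d=1 and a=2a₀=40 at k=2, so the next step gives (m, d) = (20, 20) again — its k=1 value — and the period has length 2.

[20; 2, 40]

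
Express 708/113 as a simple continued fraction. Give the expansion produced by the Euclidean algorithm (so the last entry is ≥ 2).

708 = 6*113 + 30
113 = 3*30 + 23
30 = 1*23 + 7
23 = 3*7 + 2
7 = 3*2 + 1
2 = 2*1 + 0  (stop)
So 708/113 = [6; 3, 1, 3, 3, 2].

[6; 3, 1, 3, 3, 2]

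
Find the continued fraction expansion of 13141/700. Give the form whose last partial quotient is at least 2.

[18; 1, 3, 2, 2, 15, 2]

13141 = 18·700 + 541
700 = 1·541 + 159
541 = 3·159 + 64
159 = 2·64 + 31
64 = 2·31 + 2
31 = 15·2 + 1
2 = 2·1 + 0  (stop)
So 13141/700 = [18; 1, 3, 2, 2, 15, 2].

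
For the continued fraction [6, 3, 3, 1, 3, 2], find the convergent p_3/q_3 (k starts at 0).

82/13

Using pₖ = aₖpₖ₋₁ + pₖ₋₂, qₖ = aₖqₖ₋₁ + qₖ₋₂ (with p₋₁=1, p₋₂=0, q₋₁=0, q₋₂=1):
  k=0: a=6, p=6, q=1
  k=1: a=3, p=19, q=3
  k=2: a=3, p=63, q=10
  k=3: a=1, p=82, q=13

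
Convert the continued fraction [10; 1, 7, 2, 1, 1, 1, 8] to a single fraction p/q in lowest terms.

Fold from the inside: start with 8/1.
  1 + 1/8 = 9/8
  1 + 8/9 = 17/9
  1 + 9/17 = 26/17
  2 + 17/26 = 69/26
  7 + 26/69 = 509/69
  1 + 69/509 = 578/509
  10 + 509/578 = 6289/578

6289/578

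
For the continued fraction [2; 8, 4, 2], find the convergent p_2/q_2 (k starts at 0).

70/33

Using pₖ = aₖpₖ₋₁ + pₖ₋₂, qₖ = aₖqₖ₋₁ + qₖ₋₂ (with p₋₁=1, p₋₂=0, q₋₁=0, q₋₂=1):
  k=0: a=2, p=2, q=1
  k=1: a=8, p=17, q=8
  k=2: a=4, p=70, q=33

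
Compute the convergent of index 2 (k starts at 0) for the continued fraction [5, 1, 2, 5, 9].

Using pₖ = aₖpₖ₋₁ + pₖ₋₂, qₖ = aₖqₖ₋₁ + qₖ₋₂ (with p₋₁=1, p₋₂=0, q₋₁=0, q₋₂=1):
  k=0: a=5, p=5, q=1
  k=1: a=1, p=6, q=1
  k=2: a=2, p=17, q=3

17/3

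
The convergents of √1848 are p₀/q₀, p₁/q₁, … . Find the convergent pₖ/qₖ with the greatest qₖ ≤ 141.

√1848 = [42; 1, 84, …] (period length 2).
Convergents:
  p_0/q_0 = 42/1
  p_1/q_1 = 43/1
  p_2/q_2 = 3654/85
  p_3/q_3 = 3697/86
  p_4/q_4 = 314202/7309
q_3 = 86 ≤ 141 < 7309 = q_4, so the answer is 3697/86.

3697/86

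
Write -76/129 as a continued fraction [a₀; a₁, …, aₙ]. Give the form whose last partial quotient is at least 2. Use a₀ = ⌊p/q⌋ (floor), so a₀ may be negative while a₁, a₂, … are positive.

[-1; 2, 2, 3, 3, 2]

-76 = -1×129 + 53
129 = 2×53 + 23
53 = 2×23 + 7
23 = 3×7 + 2
7 = 3×2 + 1
2 = 2×1 + 0  (stop)
So -76/129 = [-1; 2, 2, 3, 3, 2].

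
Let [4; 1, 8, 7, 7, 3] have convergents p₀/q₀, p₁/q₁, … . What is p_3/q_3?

313/64

Using pₖ = aₖpₖ₋₁ + pₖ₋₂, qₖ = aₖqₖ₋₁ + qₖ₋₂ (with p₋₁=1, p₋₂=0, q₋₁=0, q₋₂=1):
  k=0: a=4, p=4, q=1
  k=1: a=1, p=5, q=1
  k=2: a=8, p=44, q=9
  k=3: a=7, p=313, q=64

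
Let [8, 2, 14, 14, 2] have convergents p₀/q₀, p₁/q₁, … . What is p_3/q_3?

Using pₖ = aₖpₖ₋₁ + pₖ₋₂, qₖ = aₖqₖ₋₁ + qₖ₋₂ (with p₋₁=1, p₋₂=0, q₋₁=0, q₋₂=1):
  k=0: a=8, p=8, q=1
  k=1: a=2, p=17, q=2
  k=2: a=14, p=246, q=29
  k=3: a=14, p=3461, q=408

3461/408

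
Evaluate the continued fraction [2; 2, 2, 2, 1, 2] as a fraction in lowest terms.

Fold from the inside: start with 2/1.
  1 + 1/2 = 3/2
  2 + 2/3 = 8/3
  2 + 3/8 = 19/8
  2 + 8/19 = 46/19
  2 + 19/46 = 111/46

111/46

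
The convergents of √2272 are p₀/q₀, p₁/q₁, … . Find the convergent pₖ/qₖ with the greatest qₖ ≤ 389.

13680/287

√2272 = [47; 1, 1, 1, 94, …] (period length 4).
Convergents:
  p_0/q_0 = 47/1
  p_1/q_1 = 48/1
  p_2/q_2 = 95/2
  p_3/q_3 = 143/3
  p_4/q_4 = 13537/284
  p_5/q_5 = 13680/287
  p_6/q_6 = 27217/571
q_5 = 287 ≤ 389 < 571 = q_6, so the answer is 13680/287.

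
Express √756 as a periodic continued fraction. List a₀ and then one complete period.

[27; 2, 54]

a₀ = ⌊√756⌋ = 27.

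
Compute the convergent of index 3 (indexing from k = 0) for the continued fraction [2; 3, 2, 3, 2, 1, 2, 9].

55/24

Using pₖ = aₖpₖ₋₁ + pₖ₋₂, qₖ = aₖqₖ₋₁ + qₖ₋₂ (with p₋₁=1, p₋₂=0, q₋₁=0, q₋₂=1):
  k=0: a=2, p=2, q=1
  k=1: a=3, p=7, q=3
  k=2: a=2, p=16, q=7
  k=3: a=3, p=55, q=24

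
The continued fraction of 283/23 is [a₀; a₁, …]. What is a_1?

283 = 12·23 + 7   →  a_0 = 12
23 = 3·7 + 2   →  a_1 = 3

3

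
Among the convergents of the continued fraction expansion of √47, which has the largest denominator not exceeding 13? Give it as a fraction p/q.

48/7

√47 = [6; 1, 5, 1, 12, …] (period length 4).
Convergents:
  p_0/q_0 = 6/1
  p_1/q_1 = 7/1
  p_2/q_2 = 41/6
  p_3/q_3 = 48/7
  p_4/q_4 = 617/90
q_3 = 7 ≤ 13 < 90 = q_4, so the answer is 48/7.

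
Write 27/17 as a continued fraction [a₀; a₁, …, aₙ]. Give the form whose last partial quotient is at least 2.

[1; 1, 1, 2, 3]

27 = 1*17 + 10
17 = 1*10 + 7
10 = 1*7 + 3
7 = 2*3 + 1
3 = 3*1 + 0  (stop)
So 27/17 = [1; 1, 1, 2, 3].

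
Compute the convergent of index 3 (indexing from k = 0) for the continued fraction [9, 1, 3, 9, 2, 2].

Using pₖ = aₖpₖ₋₁ + pₖ₋₂, qₖ = aₖqₖ₋₁ + qₖ₋₂ (with p₋₁=1, p₋₂=0, q₋₁=0, q₋₂=1):
  k=0: a=9, p=9, q=1
  k=1: a=1, p=10, q=1
  k=2: a=3, p=39, q=4
  k=3: a=9, p=361, q=37

361/37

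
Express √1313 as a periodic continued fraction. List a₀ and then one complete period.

a₀ = ⌊√1313⌋ = 36.
With m₀=0, d₀=1 and mₖ₊₁ = dₖaₖ − mₖ, dₖ₊₁ = (n − mₖ₊₁²)/dₖ, aₖ₊₁ = ⌊(a₀+mₖ₊₁)/dₖ₊₁⌋:
  k=1: m=36, d=17, a=4
  k=2: m=32, d=17, a=4
  k=3: m=36, d=1, a=72
d=1 and a=2a₀=72 at k=3, so the next step gives (m, d) = (36, 17) again — its k=1 value — and the period has length 3.

[36; 4, 4, 72]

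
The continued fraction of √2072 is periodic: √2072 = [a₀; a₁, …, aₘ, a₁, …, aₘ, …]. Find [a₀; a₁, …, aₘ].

a₀ = ⌊√2072⌋ = 45.
With m₀=0, d₀=1 and mₖ₊₁ = dₖaₖ − mₖ, dₖ₊₁ = (n − mₖ₊₁²)/dₖ, aₖ₊₁ = ⌊(a₀+mₖ₊₁)/dₖ₊₁⌋:
  k=1: m=45, d=47, a=1
  k=2: m=2, d=44, a=1
  k=3: m=42, d=7, a=12
  k=4: m=42, d=44, a=1
  k=5: m=2, d=47, a=1
  k=6: m=45, d=1, a=90
d=1 and a=2a₀=90 at k=6, so the next step gives (m, d) = (45, 47) again — its k=1 value — and the period has length 6.

[45; 1, 1, 12, 1, 1, 90]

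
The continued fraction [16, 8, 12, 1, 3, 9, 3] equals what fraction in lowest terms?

191083/11851

Using pₖ = aₖpₖ₋₁ + pₖ₋₂ and qₖ = aₖqₖ₋₁ + qₖ₋₂:
  k=0: a=16, p=16, q=1
  k=1: a=8, p=129, q=8
  k=2: a=12, p=1564, q=97
  k=3: a=1, p=1693, q=105
  k=4: a=3, p=6643, q=412
  k=5: a=9, p=61480, q=3813
  k=6: a=3, p=191083, q=11851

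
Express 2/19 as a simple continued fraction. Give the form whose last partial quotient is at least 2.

2 = 0*19 + 2
19 = 9*2 + 1
2 = 2*1 + 0  (stop)
So 2/19 = [0; 9, 2].

[0; 9, 2]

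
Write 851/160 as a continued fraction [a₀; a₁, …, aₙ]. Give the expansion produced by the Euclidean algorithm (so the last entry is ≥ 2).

851 = 5·160 + 51
160 = 3·51 + 7
51 = 7·7 + 2
7 = 3·2 + 1
2 = 2·1 + 0  (stop)
So 851/160 = [5; 3, 7, 3, 2].

[5; 3, 7, 3, 2]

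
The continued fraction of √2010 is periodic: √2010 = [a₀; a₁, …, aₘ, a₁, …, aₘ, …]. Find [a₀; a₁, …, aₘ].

a₀ = ⌊√2010⌋ = 44.

[44; 1, 4, 1, 88]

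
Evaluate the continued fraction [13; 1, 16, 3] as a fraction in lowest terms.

Fold from the inside: start with 3/1.
  16 + 1/3 = 49/3
  1 + 3/49 = 52/49
  13 + 49/52 = 725/52

725/52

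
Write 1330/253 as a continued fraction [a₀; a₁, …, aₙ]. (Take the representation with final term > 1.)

[5; 3, 1, 8, 3, 2]

1330 = 5*253 + 65
253 = 3*65 + 58
65 = 1*58 + 7
58 = 8*7 + 2
7 = 3*2 + 1
2 = 2*1 + 0  (stop)
So 1330/253 = [5; 3, 1, 8, 3, 2].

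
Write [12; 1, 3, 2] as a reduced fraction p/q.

115/9

Fold from the inside: start with 2/1.
  3 + 1/2 = 7/2
  1 + 2/7 = 9/7
  12 + 7/9 = 115/9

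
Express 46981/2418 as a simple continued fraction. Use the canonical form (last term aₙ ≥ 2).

[19; 2, 3, 17, 1, 8, 2]

46981 = 19×2418 + 1039
2418 = 2×1039 + 340
1039 = 3×340 + 19
340 = 17×19 + 17
19 = 1×17 + 2
17 = 8×2 + 1
2 = 2×1 + 0  (stop)
So 46981/2418 = [19; 2, 3, 17, 1, 8, 2].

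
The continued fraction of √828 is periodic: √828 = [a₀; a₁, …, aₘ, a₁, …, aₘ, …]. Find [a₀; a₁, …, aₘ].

a₀ = ⌊√828⌋ = 28.
With m₀=0, d₀=1 and mₖ₊₁ = dₖaₖ − mₖ, dₖ₊₁ = (n − mₖ₊₁²)/dₖ, aₖ₊₁ = ⌊(a₀+mₖ₊₁)/dₖ₊₁⌋:
  k=1: m=28, d=44, a=1
  k=2: m=16, d=13, a=3
  k=3: m=23, d=23, a=2
  k=4: m=23, d=13, a=3
  k=5: m=16, d=44, a=1
  k=6: m=28, d=1, a=56
d=1 and a=2a₀=56 at k=6, so the next step gives (m, d) = (28, 44) again — its k=1 value — and the period has length 6.

[28; 1, 3, 2, 3, 1, 56]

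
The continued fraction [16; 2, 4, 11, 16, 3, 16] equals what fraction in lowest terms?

Fold from the inside: start with 16/1.
  3 + 1/16 = 49/16
  16 + 16/49 = 800/49
  11 + 49/800 = 8849/800
  4 + 800/8849 = 36196/8849
  2 + 8849/36196 = 81241/36196
  16 + 36196/81241 = 1336052/81241

1336052/81241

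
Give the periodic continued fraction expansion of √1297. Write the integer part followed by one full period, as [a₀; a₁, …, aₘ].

a₀ = ⌊√1297⌋ = 36.
With m₀=0, d₀=1 and mₖ₊₁ = dₖaₖ − mₖ, dₖ₊₁ = (n − mₖ₊₁²)/dₖ, aₖ₊₁ = ⌊(a₀+mₖ₊₁)/dₖ₊₁⌋:
  k=1: m=36, d=1, a=72
d=1 and a=2a₀=72 at k=1, so the next step gives (m, d) = (36, 1) again — its k=1 value — and the period has length 1.

[36; 72]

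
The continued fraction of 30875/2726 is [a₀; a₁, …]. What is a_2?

30875 = 11·2726 + 889   →  a_0 = 11
2726 = 3·889 + 59   →  a_1 = 3
889 = 15·59 + 4   →  a_2 = 15

15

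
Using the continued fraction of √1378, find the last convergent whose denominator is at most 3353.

42801/1153

√1378 = [37; 8, 4, 4, 8, 74, …] (period length 5).
Convergents:
  p_0/q_0 = 37/1
  p_1/q_1 = 297/8
  p_2/q_2 = 1225/33
  p_3/q_3 = 5197/140
  p_4/q_4 = 42801/1153
  p_5/q_5 = 3172471/85462
q_4 = 1153 ≤ 3353 < 85462 = q_5, so the answer is 42801/1153.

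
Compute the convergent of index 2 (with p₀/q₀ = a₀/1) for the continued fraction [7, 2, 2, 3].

Using pₖ = aₖpₖ₋₁ + pₖ₋₂, qₖ = aₖqₖ₋₁ + qₖ₋₂ (with p₋₁=1, p₋₂=0, q₋₁=0, q₋₂=1):
  k=0: a=7, p=7, q=1
  k=1: a=2, p=15, q=2
  k=2: a=2, p=37, q=5

37/5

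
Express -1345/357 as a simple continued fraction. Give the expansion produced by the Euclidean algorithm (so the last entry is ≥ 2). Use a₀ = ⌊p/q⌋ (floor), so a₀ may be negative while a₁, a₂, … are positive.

-1345 = -4×357 + 83
357 = 4×83 + 25
83 = 3×25 + 8
25 = 3×8 + 1
8 = 8×1 + 0  (stop)
So -1345/357 = [-4; 4, 3, 3, 8].

[-4; 4, 3, 3, 8]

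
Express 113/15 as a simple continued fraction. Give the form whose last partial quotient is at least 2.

113 = 7*15 + 8
15 = 1*8 + 7
8 = 1*7 + 1
7 = 7*1 + 0  (stop)
So 113/15 = [7; 1, 1, 7].

[7; 1, 1, 7]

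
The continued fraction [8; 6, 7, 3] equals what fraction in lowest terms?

1102/135

Using pₖ = aₖpₖ₋₁ + pₖ₋₂ and qₖ = aₖqₖ₋₁ + qₖ₋₂:
  k=0: a=8, p=8, q=1
  k=1: a=6, p=49, q=6
  k=2: a=7, p=351, q=43
  k=3: a=3, p=1102, q=135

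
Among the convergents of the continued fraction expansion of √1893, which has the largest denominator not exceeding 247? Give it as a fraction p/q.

5047/116

√1893 = [43; 1, 1, 28, 1, 1, 86, …] (period length 6).
Convergents:
  p_0/q_0 = 43/1
  p_1/q_1 = 44/1
  p_2/q_2 = 87/2
  p_3/q_3 = 2480/57
  p_4/q_4 = 2567/59
  p_5/q_5 = 5047/116
  p_6/q_6 = 436609/10035
q_5 = 116 ≤ 247 < 10035 = q_6, so the answer is 5047/116.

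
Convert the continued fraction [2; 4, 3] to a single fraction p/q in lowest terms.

Using pₖ = aₖpₖ₋₁ + pₖ₋₂ and qₖ = aₖqₖ₋₁ + qₖ₋₂:
  k=0: a=2, p=2, q=1
  k=1: a=4, p=9, q=4
  k=2: a=3, p=29, q=13

29/13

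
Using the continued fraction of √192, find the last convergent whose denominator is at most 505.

2702/195

√192 = [13; 1, 5, 1, 26, …] (period length 4).
Convergents:
  p_0/q_0 = 13/1
  p_1/q_1 = 14/1
  p_2/q_2 = 83/6
  p_3/q_3 = 97/7
  p_4/q_4 = 2605/188
  p_5/q_5 = 2702/195
  p_6/q_6 = 16115/1163
q_5 = 195 ≤ 505 < 1163 = q_6, so the answer is 2702/195.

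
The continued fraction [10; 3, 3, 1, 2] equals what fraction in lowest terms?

Fold from the inside: start with 2/1.
  1 + 1/2 = 3/2
  3 + 2/3 = 11/3
  3 + 3/11 = 36/11
  10 + 11/36 = 371/36

371/36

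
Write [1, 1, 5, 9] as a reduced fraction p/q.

Using pₖ = aₖpₖ₋₁ + pₖ₋₂ and qₖ = aₖqₖ₋₁ + qₖ₋₂:
  k=0: a=1, p=1, q=1
  k=1: a=1, p=2, q=1
  k=2: a=5, p=11, q=6
  k=3: a=9, p=101, q=55

101/55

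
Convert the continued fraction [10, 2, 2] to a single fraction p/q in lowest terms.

Using pₖ = aₖpₖ₋₁ + pₖ₋₂ and qₖ = aₖqₖ₋₁ + qₖ₋₂:
  k=0: a=10, p=10, q=1
  k=1: a=2, p=21, q=2
  k=2: a=2, p=52, q=5

52/5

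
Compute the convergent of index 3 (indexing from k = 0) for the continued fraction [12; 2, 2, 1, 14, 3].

87/7

Using pₖ = aₖpₖ₋₁ + pₖ₋₂, qₖ = aₖqₖ₋₁ + qₖ₋₂ (with p₋₁=1, p₋₂=0, q₋₁=0, q₋₂=1):
  k=0: a=12, p=12, q=1
  k=1: a=2, p=25, q=2
  k=2: a=2, p=62, q=5
  k=3: a=1, p=87, q=7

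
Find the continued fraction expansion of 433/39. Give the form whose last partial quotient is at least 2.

433 = 11·39 + 4
39 = 9·4 + 3
4 = 1·3 + 1
3 = 3·1 + 0  (stop)
So 433/39 = [11; 9, 1, 3].

[11; 9, 1, 3]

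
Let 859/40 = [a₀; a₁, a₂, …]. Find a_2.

9

859 = 21·40 + 19   →  a_0 = 21
40 = 2·19 + 2   →  a_1 = 2
19 = 9·2 + 1   →  a_2 = 9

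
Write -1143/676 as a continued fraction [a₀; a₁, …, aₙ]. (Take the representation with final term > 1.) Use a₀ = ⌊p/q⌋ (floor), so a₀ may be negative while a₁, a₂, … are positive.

-1143 = -2·676 + 209
676 = 3·209 + 49
209 = 4·49 + 13
49 = 3·13 + 10
13 = 1·10 + 3
10 = 3·3 + 1
3 = 3·1 + 0  (stop)
So -1143/676 = [-2; 3, 4, 3, 1, 3, 3].

[-2; 3, 4, 3, 1, 3, 3]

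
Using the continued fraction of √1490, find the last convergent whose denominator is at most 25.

193/5

√1490 = [38; 1, 1, 1, 1, 76, …] (period length 5).
Convergents:
  p_0/q_0 = 38/1
  p_1/q_1 = 39/1
  p_2/q_2 = 77/2
  p_3/q_3 = 116/3
  p_4/q_4 = 193/5
  p_5/q_5 = 14784/383
q_4 = 5 ≤ 25 < 383 = q_5, so the answer is 193/5.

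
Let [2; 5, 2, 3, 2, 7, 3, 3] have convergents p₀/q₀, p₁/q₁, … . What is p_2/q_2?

Using pₖ = aₖpₖ₋₁ + pₖ₋₂, qₖ = aₖqₖ₋₁ + qₖ₋₂ (with p₋₁=1, p₋₂=0, q₋₁=0, q₋₂=1):
  k=0: a=2, p=2, q=1
  k=1: a=5, p=11, q=5
  k=2: a=2, p=24, q=11

24/11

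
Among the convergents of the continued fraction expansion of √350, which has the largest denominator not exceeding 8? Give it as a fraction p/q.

√350 = [18; 1, 2, 2, 2, 1, 36, …] (period length 6).
Convergents:
  p_0/q_0 = 18/1
  p_1/q_1 = 19/1
  p_2/q_2 = 56/3
  p_3/q_3 = 131/7
  p_4/q_4 = 318/17
q_3 = 7 ≤ 8 < 17 = q_4, so the answer is 131/7.

131/7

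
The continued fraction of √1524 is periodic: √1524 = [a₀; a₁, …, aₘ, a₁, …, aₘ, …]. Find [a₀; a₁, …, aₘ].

a₀ = ⌊√1524⌋ = 39.

[39; 26, 78]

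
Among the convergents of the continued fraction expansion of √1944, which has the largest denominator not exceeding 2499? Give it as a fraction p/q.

√1944 = [44; 11, 88, …] (period length 2).
Convergents:
  p_0/q_0 = 44/1
  p_1/q_1 = 485/11
  p_2/q_2 = 42724/969
  p_3/q_3 = 470449/10670
q_2 = 969 ≤ 2499 < 10670 = q_3, so the answer is 42724/969.

42724/969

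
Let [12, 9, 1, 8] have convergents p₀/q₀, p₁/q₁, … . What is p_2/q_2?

Using pₖ = aₖpₖ₋₁ + pₖ₋₂, qₖ = aₖqₖ₋₁ + qₖ₋₂ (with p₋₁=1, p₋₂=0, q₋₁=0, q₋₂=1):
  k=0: a=12, p=12, q=1
  k=1: a=9, p=109, q=9
  k=2: a=1, p=121, q=10

121/10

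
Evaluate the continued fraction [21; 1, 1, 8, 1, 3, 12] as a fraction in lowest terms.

19525/907

Using pₖ = aₖpₖ₋₁ + pₖ₋₂ and qₖ = aₖqₖ₋₁ + qₖ₋₂:
  k=0: a=21, p=21, q=1
  k=1: a=1, p=22, q=1
  k=2: a=1, p=43, q=2
  k=3: a=8, p=366, q=17
  k=4: a=1, p=409, q=19
  k=5: a=3, p=1593, q=74
  k=6: a=12, p=19525, q=907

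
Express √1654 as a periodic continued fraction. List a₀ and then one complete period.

[40; 1, 2, 40, 2, 1, 80]

a₀ = ⌊√1654⌋ = 40.
With m₀=0, d₀=1 and mₖ₊₁ = dₖaₖ − mₖ, dₖ₊₁ = (n − mₖ₊₁²)/dₖ, aₖ₊₁ = ⌊(a₀+mₖ₊₁)/dₖ₊₁⌋:
  k=1: m=40, d=54, a=1
  k=2: m=14, d=27, a=2
  k=3: m=40, d=2, a=40
  k=4: m=40, d=27, a=2
  k=5: m=14, d=54, a=1
  k=6: m=40, d=1, a=80
d=1 and a=2a₀=80 at k=6, so the next step gives (m, d) = (40, 54) again — its k=1 value — and the period has length 6.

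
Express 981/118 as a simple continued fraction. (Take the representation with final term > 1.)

[8; 3, 5, 3, 2]

981 = 8*118 + 37
118 = 3*37 + 7
37 = 5*7 + 2
7 = 3*2 + 1
2 = 2*1 + 0  (stop)
So 981/118 = [8; 3, 5, 3, 2].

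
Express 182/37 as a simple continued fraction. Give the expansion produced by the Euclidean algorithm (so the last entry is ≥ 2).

[4; 1, 11, 3]

182 = 4×37 + 34
37 = 1×34 + 3
34 = 11×3 + 1
3 = 3×1 + 0  (stop)
So 182/37 = [4; 1, 11, 3].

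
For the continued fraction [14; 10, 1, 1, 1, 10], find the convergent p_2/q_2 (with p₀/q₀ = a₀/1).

Using pₖ = aₖpₖ₋₁ + pₖ₋₂, qₖ = aₖqₖ₋₁ + qₖ₋₂ (with p₋₁=1, p₋₂=0, q₋₁=0, q₋₂=1):
  k=0: a=14, p=14, q=1
  k=1: a=10, p=141, q=10
  k=2: a=1, p=155, q=11

155/11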